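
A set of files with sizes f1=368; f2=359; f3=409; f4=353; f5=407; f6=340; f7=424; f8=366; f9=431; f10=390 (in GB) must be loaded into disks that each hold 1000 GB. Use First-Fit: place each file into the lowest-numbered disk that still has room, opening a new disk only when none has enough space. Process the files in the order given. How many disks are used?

5 disks

disk 1: place f1 (368 GB), 632 GB left
disk 1: place f2 (359 GB), 273 GB left
disk 2: place f3 (409 GB), 591 GB left
disk 2: place f4 (353 GB), 238 GB left
disk 3: place f5 (407 GB), 593 GB left
disk 3: place f6 (340 GB), 253 GB left
disk 4: place f7 (424 GB), 576 GB left
disk 4: place f8 (366 GB), 210 GB left
disk 5: place f9 (431 GB), 569 GB left
disk 5: place f10 (390 GB), 179 GB left
Final disks: [368,359] [409,353] [407,340] [424,366] [431,390].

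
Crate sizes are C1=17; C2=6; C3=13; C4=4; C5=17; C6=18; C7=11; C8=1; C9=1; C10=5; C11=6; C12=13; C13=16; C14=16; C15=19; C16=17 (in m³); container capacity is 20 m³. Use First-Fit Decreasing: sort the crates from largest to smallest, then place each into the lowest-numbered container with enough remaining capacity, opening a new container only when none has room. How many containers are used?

10

Sorted descending: 19, 18, 17, 17, 17, 16, 16, 13, 13, 11, 6, 6, 5, 4, 1, 1.
container 1: place 19 m³, 1 m³ left
container 2: place 18 m³, 2 m³ left
container 3: place 17 m³, 3 m³ left
container 4: place 17 m³, 3 m³ left
container 5: place 17 m³, 3 m³ left
container 6: place 16 m³, 4 m³ left
container 7: place 16 m³, 4 m³ left
container 8: place 13 m³, 7 m³ left
container 9: place 13 m³, 7 m³ left
container 10: place 11 m³, 9 m³ left
container 8: place 6 m³, 1 m³ left
container 9: place 6 m³, 1 m³ left
container 10: place 5 m³, 4 m³ left
container 6: place 4 m³, 0 m³ left
container 1: place 1 m³, 0 m³ left
container 2: place 1 m³, 1 m³ left
Final containers: [19,1] [18,1] [17] [17] [17] [16,4] [16] [13,6] [13,6] [11,5].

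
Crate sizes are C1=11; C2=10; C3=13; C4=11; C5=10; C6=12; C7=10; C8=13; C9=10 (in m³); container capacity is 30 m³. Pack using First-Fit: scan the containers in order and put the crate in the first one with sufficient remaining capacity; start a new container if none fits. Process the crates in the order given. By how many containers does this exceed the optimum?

1

First-Fit: [11,10] [13,11] [10,12] [10,13] [10] → 5 containers.
Total size 100 m³; any packing needs at least ⌈100/30⌉ = 4 containers.
An optimal packing achieves that bound: [13,13] [12,11] [11,10] [10,10,10] → 4 containers.
Excess: 5 − 4 = 1.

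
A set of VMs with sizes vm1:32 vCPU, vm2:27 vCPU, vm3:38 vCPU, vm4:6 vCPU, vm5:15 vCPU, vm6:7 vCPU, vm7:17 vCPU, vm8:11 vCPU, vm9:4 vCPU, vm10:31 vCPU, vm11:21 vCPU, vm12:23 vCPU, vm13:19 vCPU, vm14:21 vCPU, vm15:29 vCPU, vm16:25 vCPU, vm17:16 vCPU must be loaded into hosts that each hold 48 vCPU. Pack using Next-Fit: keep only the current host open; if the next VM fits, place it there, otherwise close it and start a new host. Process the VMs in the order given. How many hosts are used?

Put vm1 (32 vCPU) in host 1; 16 vCPU remain.
Put vm2 (27 vCPU) in host 2; 21 vCPU remain.
Put vm3 (38 vCPU) in host 3; 10 vCPU remain.
Put vm4 (6 vCPU) in host 3; 4 vCPU remain.
Put vm5 (15 vCPU) in host 4; 33 vCPU remain.
Put vm6 (7 vCPU) in host 4; 26 vCPU remain.
Put vm7 (17 vCPU) in host 4; 9 vCPU remain.
Put vm8 (11 vCPU) in host 5; 37 vCPU remain.
Put vm9 (4 vCPU) in host 5; 33 vCPU remain.
Put vm10 (31 vCPU) in host 5; 2 vCPU remain.
Put vm11 (21 vCPU) in host 6; 27 vCPU remain.
Put vm12 (23 vCPU) in host 6; 4 vCPU remain.
Put vm13 (19 vCPU) in host 7; 29 vCPU remain.
Put vm14 (21 vCPU) in host 7; 8 vCPU remain.
Put vm15 (29 vCPU) in host 8; 19 vCPU remain.
Put vm16 (25 vCPU) in host 9; 23 vCPU remain.
Put vm17 (16 vCPU) in host 9; 7 vCPU remain.
Final hosts: [32] [27] [38,6] [15,7,17] [11,4,31] [21,23] [19,21] [29] [25,16].

9 hosts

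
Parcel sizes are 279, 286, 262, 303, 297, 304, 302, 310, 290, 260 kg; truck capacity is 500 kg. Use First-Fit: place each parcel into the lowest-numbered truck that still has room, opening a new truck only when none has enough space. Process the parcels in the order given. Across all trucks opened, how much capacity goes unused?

truck 1: place 279 kg, 221 kg left
truck 2: place 286 kg, 214 kg left
truck 3: place 262 kg, 238 kg left
truck 4: place 303 kg, 197 kg left
truck 5: place 297 kg, 203 kg left
truck 6: place 304 kg, 196 kg left
truck 7: place 302 kg, 198 kg left
truck 8: place 310 kg, 190 kg left
truck 9: place 290 kg, 210 kg left
truck 10: place 260 kg, 240 kg left
10 trucks × 500 kg = 5000 kg; used 2893 kg; unused 2107 kg.

2107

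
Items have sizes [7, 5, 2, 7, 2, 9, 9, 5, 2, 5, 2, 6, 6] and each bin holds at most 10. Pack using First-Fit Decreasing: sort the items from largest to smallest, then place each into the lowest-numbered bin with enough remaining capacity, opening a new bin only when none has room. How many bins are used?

8

Sorted descending: 9, 9, 7, 7, 6, 6, 5, 5, 5, 2, 2, 2, 2.
9 → bin 1 (remaining 1)
9 → bin 2 (remaining 1)
7 → bin 3 (remaining 3)
7 → bin 4 (remaining 3)
6 → bin 5 (remaining 4)
6 → bin 6 (remaining 4)
5 → bin 7 (remaining 5)
5 → bin 7 (remaining 0)
5 → bin 8 (remaining 5)
2 → bin 3 (remaining 1)
2 → bin 4 (remaining 1)
2 → bin 5 (remaining 2)
2 → bin 5 (remaining 0)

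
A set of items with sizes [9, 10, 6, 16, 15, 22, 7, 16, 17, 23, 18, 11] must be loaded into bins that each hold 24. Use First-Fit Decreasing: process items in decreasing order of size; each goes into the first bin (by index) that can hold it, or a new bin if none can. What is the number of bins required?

Sorted descending: 23, 22, 18, 17, 16, 16, 15, 11, 10, 9, 7, 6.
Put 23 in bin 1; 1 remain.
Put 22 in bin 2; 2 remain.
Put 18 in bin 3; 6 remain.
Put 17 in bin 4; 7 remain.
Put 16 in bin 5; 8 remain.
Put 16 in bin 6; 8 remain.
Put 15 in bin 7; 9 remain.
Put 11 in bin 8; 13 remain.
Put 10 in bin 8; 3 remain.
Put 9 in bin 7; 0 remain.
Put 7 in bin 4; 0 remain.
Put 6 in bin 3; 0 remain.

8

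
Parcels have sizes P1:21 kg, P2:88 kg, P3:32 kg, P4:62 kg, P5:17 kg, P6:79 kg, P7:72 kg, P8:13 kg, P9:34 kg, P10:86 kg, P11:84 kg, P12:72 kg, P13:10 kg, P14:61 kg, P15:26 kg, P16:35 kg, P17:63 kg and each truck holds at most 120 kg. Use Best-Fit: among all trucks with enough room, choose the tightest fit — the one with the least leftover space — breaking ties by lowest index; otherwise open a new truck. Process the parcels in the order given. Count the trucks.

9

Put P1 (21 kg) in truck 1; 99 kg remain.
Put P2 (88 kg) in truck 1; 11 kg remain.
Put P3 (32 kg) in truck 2; 88 kg remain.
Put P4 (62 kg) in truck 2; 26 kg remain.
Put P5 (17 kg) in truck 2; 9 kg remain.
Put P6 (79 kg) in truck 3; 41 kg remain.
Put P7 (72 kg) in truck 4; 48 kg remain.
Put P8 (13 kg) in truck 3; 28 kg remain.
Put P9 (34 kg) in truck 4; 14 kg remain.
Put P10 (86 kg) in truck 5; 34 kg remain.
Put P11 (84 kg) in truck 6; 36 kg remain.
Put P12 (72 kg) in truck 7; 48 kg remain.
Put P13 (10 kg) in truck 1; 1 kg remain.
Put P14 (61 kg) in truck 8; 59 kg remain.
Put P15 (26 kg) in truck 3; 2 kg remain.
Put P16 (35 kg) in truck 6; 1 kg remain.
Put P17 (63 kg) in truck 9; 57 kg remain.
Final trucks: [21,88,10] [32,62,17] [79,13,26] [72,34] [86] [84,35] [72] [61] [63].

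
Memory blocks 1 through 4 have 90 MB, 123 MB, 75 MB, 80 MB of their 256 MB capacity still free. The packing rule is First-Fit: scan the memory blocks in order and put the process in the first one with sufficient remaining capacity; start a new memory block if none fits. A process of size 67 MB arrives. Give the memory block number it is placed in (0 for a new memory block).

Memory blocks with room: memory block 1 (90 MB), memory block 2 (123 MB), memory block 3 (75 MB), memory block 4 (80 MB).
The first with room is memory block 1.

1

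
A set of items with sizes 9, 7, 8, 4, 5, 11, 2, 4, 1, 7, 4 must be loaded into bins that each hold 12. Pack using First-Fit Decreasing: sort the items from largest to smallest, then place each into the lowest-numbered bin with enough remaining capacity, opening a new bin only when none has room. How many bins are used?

Sorted descending: 11, 9, 8, 7, 7, 5, 4, 4, 4, 2, 1.
Put 11 in bin 1; 1 remain.
Put 9 in bin 2; 3 remain.
Put 8 in bin 3; 4 remain.
Put 7 in bin 4; 5 remain.
Put 7 in bin 5; 5 remain.
Put 5 in bin 4; 0 remain.
Put 4 in bin 3; 0 remain.
Put 4 in bin 5; 1 remain.
Put 4 in bin 6; 8 remain.
Put 2 in bin 2; 1 remain.
Put 1 in bin 1; 0 remain.

6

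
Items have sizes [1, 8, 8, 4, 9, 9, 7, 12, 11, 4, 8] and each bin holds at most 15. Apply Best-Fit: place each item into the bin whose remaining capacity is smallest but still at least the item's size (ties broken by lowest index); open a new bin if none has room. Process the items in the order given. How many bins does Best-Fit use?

Put 1 in bin 1; 14 remain.
Put 8 in bin 1; 6 remain.
Put 8 in bin 2; 7 remain.
Put 4 in bin 1; 2 remain.
Put 9 in bin 3; 6 remain.
Put 9 in bin 4; 6 remain.
Put 7 in bin 2; 0 remain.
Put 12 in bin 5; 3 remain.
Put 11 in bin 6; 4 remain.
Put 4 in bin 6; 0 remain.
Put 8 in bin 7; 7 remain.

7 bins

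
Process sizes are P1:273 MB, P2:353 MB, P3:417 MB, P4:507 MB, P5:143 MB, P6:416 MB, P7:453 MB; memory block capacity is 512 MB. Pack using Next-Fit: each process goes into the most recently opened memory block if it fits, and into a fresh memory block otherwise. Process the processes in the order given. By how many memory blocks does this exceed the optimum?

Next-Fit: [273] [353] [417] [507] [143] [416] [453] → 7 memory blocks.
Total size 2562 MB; any packing needs at least ⌈2562/512⌉ = 6 memory blocks.
An optimal packing achieves that bound: [507] [453] [417] [416] [353,143] [273] → 6 memory blocks.
Excess: 7 − 6 = 1.

1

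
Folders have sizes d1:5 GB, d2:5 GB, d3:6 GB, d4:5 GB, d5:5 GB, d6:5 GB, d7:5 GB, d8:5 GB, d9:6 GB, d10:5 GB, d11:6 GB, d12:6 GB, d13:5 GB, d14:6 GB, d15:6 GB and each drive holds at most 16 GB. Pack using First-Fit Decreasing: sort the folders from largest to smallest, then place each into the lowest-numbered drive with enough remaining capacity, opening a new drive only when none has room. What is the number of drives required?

6

Sorted descending: 6, 6, 6, 6, 6, 6, 5, 5, 5, 5, 5, 5, 5, 5, 5.
Put 6 GB in drive 1; 10 GB remain.
Put 6 GB in drive 1; 4 GB remain.
Put 6 GB in drive 2; 10 GB remain.
Put 6 GB in drive 2; 4 GB remain.
Put 6 GB in drive 3; 10 GB remain.
Put 6 GB in drive 3; 4 GB remain.
Put 5 GB in drive 4; 11 GB remain.
Put 5 GB in drive 4; 6 GB remain.
Put 5 GB in drive 4; 1 GB remain.
Put 5 GB in drive 5; 11 GB remain.
Put 5 GB in drive 5; 6 GB remain.
Put 5 GB in drive 5; 1 GB remain.
Put 5 GB in drive 6; 11 GB remain.
Put 5 GB in drive 6; 6 GB remain.
Put 5 GB in drive 6; 1 GB remain.
Final drives: [6,6] [6,6] [6,6] [5,5,5] [5,5,5] [5,5,5].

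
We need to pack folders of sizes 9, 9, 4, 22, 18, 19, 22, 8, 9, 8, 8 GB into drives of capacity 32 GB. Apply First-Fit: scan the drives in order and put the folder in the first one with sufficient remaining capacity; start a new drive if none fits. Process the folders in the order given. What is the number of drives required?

drive 1: place 9 GB, 23 GB left
drive 1: place 9 GB, 14 GB left
drive 1: place 4 GB, 10 GB left
drive 2: place 22 GB, 10 GB left
drive 3: place 18 GB, 14 GB left
drive 4: place 19 GB, 13 GB left
drive 5: place 22 GB, 10 GB left
drive 1: place 8 GB, 2 GB left
drive 2: place 9 GB, 1 GB left
drive 3: place 8 GB, 6 GB left
drive 4: place 8 GB, 5 GB left
Final drives: [9,9,4,8] [22,9] [18,8] [19,8] [22].

5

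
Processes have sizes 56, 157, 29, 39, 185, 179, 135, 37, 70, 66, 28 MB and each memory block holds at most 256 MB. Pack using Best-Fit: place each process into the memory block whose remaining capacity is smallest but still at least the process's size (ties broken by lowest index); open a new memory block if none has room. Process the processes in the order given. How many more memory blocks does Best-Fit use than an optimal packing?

Best-Fit: [56,157,29] [39,185,28] [179,37] [135,70] [66] → 5 memory blocks.
Total size 981 MB; any packing needs at least ⌈981/256⌉ = 4 memory blocks.
An optimal packing achieves that bound: [185,70] [179,66] [157,56,39] [135,37,29,28] → 4 memory blocks.
Excess: 5 − 4 = 1.

1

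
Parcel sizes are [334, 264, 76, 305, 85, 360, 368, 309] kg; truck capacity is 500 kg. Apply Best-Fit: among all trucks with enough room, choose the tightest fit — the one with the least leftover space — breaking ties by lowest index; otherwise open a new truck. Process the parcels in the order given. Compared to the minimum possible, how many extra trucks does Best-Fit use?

0

Best-Fit: [334,76,85] [264] [305] [360] [368] [309] → 6 trucks.
6 parcels exceed 250 kg (half the capacity), and no two of those can share a truck, so at least 6 trucks are needed.
So 6 is already optimal.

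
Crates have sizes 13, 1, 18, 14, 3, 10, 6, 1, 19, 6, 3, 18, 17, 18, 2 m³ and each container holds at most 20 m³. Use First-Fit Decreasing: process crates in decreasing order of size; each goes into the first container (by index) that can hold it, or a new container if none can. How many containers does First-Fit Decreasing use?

Sorted descending: 19, 18, 18, 18, 17, 14, 13, 10, 6, 6, 3, 3, 2, 1, 1.
container 1: place 19 m³, 1 m³ left
container 2: place 18 m³, 2 m³ left
container 3: place 18 m³, 2 m³ left
container 4: place 18 m³, 2 m³ left
container 5: place 17 m³, 3 m³ left
container 6: place 14 m³, 6 m³ left
container 7: place 13 m³, 7 m³ left
container 8: place 10 m³, 10 m³ left
container 6: place 6 m³, 0 m³ left
container 7: place 6 m³, 1 m³ left
container 5: place 3 m³, 0 m³ left
container 8: place 3 m³, 7 m³ left
container 2: place 2 m³, 0 m³ left
container 1: place 1 m³, 0 m³ left
container 3: place 1 m³, 1 m³ left

8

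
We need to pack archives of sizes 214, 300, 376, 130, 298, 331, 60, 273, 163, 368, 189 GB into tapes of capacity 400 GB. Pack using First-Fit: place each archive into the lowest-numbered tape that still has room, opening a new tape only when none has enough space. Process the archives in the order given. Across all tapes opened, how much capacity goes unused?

tape 1: place 214 GB, 186 GB left
tape 2: place 300 GB, 100 GB left
tape 3: place 376 GB, 24 GB left
tape 1: place 130 GB, 56 GB left
tape 4: place 298 GB, 102 GB left
tape 5: place 331 GB, 69 GB left
tape 2: place 60 GB, 40 GB left
tape 6: place 273 GB, 127 GB left
tape 7: place 163 GB, 237 GB left
tape 8: place 368 GB, 32 GB left
tape 7: place 189 GB, 48 GB left
8 tapes × 400 GB = 3200 GB; used 2702 GB; unused 498 GB.

498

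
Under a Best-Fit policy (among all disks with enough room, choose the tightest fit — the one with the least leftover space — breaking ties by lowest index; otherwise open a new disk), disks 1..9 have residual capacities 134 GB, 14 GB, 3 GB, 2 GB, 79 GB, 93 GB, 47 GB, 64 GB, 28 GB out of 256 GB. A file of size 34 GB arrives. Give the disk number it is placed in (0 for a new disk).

Disks with room: disk 1 (134 GB), disk 5 (79 GB), disk 6 (93 GB), disk 7 (47 GB), disk 8 (64 GB).
Tightest fit is disk 7 with 47 GB free.

7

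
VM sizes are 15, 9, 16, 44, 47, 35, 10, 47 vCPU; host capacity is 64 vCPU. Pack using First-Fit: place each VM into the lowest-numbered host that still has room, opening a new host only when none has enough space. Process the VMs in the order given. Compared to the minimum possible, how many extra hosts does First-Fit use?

1

First-Fit: [15,9,16,10] [44] [47] [35] [47] → 5 hosts.
Total size 223 vCPU; any packing needs at least ⌈223/64⌉ = 4 hosts.
An optimal packing achieves that bound: [47,16] [47,15] [44,10,9] [35] → 4 hosts.
Excess: 5 − 4 = 1.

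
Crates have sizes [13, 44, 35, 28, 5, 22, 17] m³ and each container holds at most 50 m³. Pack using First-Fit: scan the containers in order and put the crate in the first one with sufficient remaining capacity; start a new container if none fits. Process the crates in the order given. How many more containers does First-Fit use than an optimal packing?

0

First-Fit: [13,35] [44,5] [28,22] [17] → 4 containers.
Total size 164 m³; any packing needs at least ⌈164/50⌉ = 4 containers.
So 4 is already optimal.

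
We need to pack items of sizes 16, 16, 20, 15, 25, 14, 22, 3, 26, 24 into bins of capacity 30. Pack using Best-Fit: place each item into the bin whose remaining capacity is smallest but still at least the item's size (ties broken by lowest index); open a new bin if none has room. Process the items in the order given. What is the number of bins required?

bin 1: place 16, 14 left
bin 2: place 16, 14 left
bin 3: place 20, 10 left
bin 4: place 15, 15 left
bin 5: place 25, 5 left
bin 1: place 14, 0 left
bin 6: place 22, 8 left
bin 5: place 3, 2 left
bin 7: place 26, 4 left
bin 8: place 24, 6 left

8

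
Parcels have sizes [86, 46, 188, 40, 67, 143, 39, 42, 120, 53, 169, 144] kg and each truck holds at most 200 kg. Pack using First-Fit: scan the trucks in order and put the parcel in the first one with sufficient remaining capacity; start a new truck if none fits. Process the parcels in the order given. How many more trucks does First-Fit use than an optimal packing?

1

First-Fit: [86,46,40] [188] [67,39,42] [143,53] [120] [169] [144] → 7 trucks.
Total size 1137 kg; any packing needs at least ⌈1137/200⌉ = 6 trucks.
An optimal packing achieves that bound: [188] [169] [144,53] [143,46] [120,40,39] [86,67,42] → 6 trucks.
Excess: 7 − 6 = 1.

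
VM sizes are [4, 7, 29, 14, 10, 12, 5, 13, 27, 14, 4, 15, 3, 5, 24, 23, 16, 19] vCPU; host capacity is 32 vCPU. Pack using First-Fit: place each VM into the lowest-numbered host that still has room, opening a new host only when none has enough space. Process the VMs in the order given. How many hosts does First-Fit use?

host 1: place 4 vCPU, 28 vCPU left
host 1: place 7 vCPU, 21 vCPU left
host 2: place 29 vCPU, 3 vCPU left
host 1: place 14 vCPU, 7 vCPU left
host 3: place 10 vCPU, 22 vCPU left
host 3: place 12 vCPU, 10 vCPU left
host 1: place 5 vCPU, 2 vCPU left
host 4: place 13 vCPU, 19 vCPU left
host 5: place 27 vCPU, 5 vCPU left
host 4: place 14 vCPU, 5 vCPU left
host 3: place 4 vCPU, 6 vCPU left
host 6: place 15 vCPU, 17 vCPU left
host 2: place 3 vCPU, 0 vCPU left
host 3: place 5 vCPU, 1 vCPU left
host 7: place 24 vCPU, 8 vCPU left
host 8: place 23 vCPU, 9 vCPU left
host 6: place 16 vCPU, 1 vCPU left
host 9: place 19 vCPU, 13 vCPU left

9 hosts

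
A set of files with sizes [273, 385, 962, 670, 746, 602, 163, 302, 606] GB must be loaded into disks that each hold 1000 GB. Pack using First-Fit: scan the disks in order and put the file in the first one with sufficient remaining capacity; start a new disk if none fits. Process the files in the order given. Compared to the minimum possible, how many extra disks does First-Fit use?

1

First-Fit: [273,385,163] [962] [670,302] [746] [602] [606] → 6 disks.
Total size 4709 GB; any packing needs at least ⌈4709/1000⌉ = 5 disks.
An optimal packing achieves that bound: [962] [746,163] [670,302] [606,385] [602,273] → 5 disks.
Excess: 6 − 5 = 1.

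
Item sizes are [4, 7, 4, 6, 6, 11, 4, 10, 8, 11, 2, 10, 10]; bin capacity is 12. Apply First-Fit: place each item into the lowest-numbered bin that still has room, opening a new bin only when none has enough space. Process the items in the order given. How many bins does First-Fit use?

9

Put 4 in bin 1; 8 remain.
Put 7 in bin 1; 1 remain.
Put 4 in bin 2; 8 remain.
Put 6 in bin 2; 2 remain.
Put 6 in bin 3; 6 remain.
Put 11 in bin 4; 1 remain.
Put 4 in bin 3; 2 remain.
Put 10 in bin 5; 2 remain.
Put 8 in bin 6; 4 remain.
Put 11 in bin 7; 1 remain.
Put 2 in bin 2; 0 remain.
Put 10 in bin 8; 2 remain.
Put 10 in bin 9; 2 remain.
Final bins: [4,7] [4,6,2] [6,4] [11] [10] [8] [11] [10] [10].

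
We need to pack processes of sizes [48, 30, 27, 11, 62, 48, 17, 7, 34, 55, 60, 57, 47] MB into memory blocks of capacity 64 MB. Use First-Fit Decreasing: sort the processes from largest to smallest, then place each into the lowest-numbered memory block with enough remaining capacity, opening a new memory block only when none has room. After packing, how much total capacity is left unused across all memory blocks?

Sorted descending: 62, 60, 57, 55, 48, 48, 47, 34, 30, 27, 17, 11, 7.
memory block 1: place 62 MB, 2 MB left
memory block 2: place 60 MB, 4 MB left
memory block 3: place 57 MB, 7 MB left
memory block 4: place 55 MB, 9 MB left
memory block 5: place 48 MB, 16 MB left
memory block 6: place 48 MB, 16 MB left
memory block 7: place 47 MB, 17 MB left
memory block 8: place 34 MB, 30 MB left
memory block 8: place 30 MB, 0 MB left
memory block 9: place 27 MB, 37 MB left
memory block 7: place 17 MB, 0 MB left
memory block 5: place 11 MB, 5 MB left
memory block 3: place 7 MB, 0 MB left
9 memory blocks × 64 MB = 576 MB; used 503 MB; unused 73 MB.

73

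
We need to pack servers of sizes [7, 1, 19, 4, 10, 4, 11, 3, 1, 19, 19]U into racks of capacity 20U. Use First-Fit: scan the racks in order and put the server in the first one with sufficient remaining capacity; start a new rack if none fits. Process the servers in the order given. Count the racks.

6

7U → rack 1 (remaining 13U)
1U → rack 1 (remaining 12U)
19U → rack 2 (remaining 1U)
4U → rack 1 (remaining 8U)
10U → rack 3 (remaining 10U)
4U → rack 1 (remaining 4U)
11U → rack 4 (remaining 9U)
3U → rack 1 (remaining 1U)
1U → rack 1 (remaining 0U)
19U → rack 5 (remaining 1U)
19U → rack 6 (remaining 1U)
Final racks: [7,1,4,4,3,1] [19] [10] [11] [19] [19].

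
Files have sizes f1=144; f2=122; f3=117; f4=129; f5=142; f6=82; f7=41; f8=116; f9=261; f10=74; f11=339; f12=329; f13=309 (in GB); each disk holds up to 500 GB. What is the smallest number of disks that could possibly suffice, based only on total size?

Total size = 144 + 122 + 117 + 129 + 142 + 82 + 41 + 116 + 261 + 74 + 339 + 329 + 309 = 2205 GB.
⌈2205 / 500⌉ = 5.

5 disks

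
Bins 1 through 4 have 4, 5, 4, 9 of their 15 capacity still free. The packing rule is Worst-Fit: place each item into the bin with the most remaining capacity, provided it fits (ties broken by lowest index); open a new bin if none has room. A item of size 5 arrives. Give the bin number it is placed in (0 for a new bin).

Bins with room: bin 2 (5), bin 4 (9).
Most room is bin 4 with 9 free.

4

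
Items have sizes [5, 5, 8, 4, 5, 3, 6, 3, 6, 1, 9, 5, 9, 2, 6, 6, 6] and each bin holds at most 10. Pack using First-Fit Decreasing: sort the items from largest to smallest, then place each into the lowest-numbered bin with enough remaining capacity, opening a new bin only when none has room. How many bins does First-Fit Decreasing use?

10 bins

Sorted descending: 9, 9, 8, 6, 6, 6, 6, 6, 5, 5, 5, 5, 4, 3, 3, 2, 1.
9 → bin 1 (remaining 1)
9 → bin 2 (remaining 1)
8 → bin 3 (remaining 2)
6 → bin 4 (remaining 4)
6 → bin 5 (remaining 4)
6 → bin 6 (remaining 4)
6 → bin 7 (remaining 4)
6 → bin 8 (remaining 4)
5 → bin 9 (remaining 5)
5 → bin 9 (remaining 0)
5 → bin 10 (remaining 5)
5 → bin 10 (remaining 0)
4 → bin 4 (remaining 0)
3 → bin 5 (remaining 1)
3 → bin 6 (remaining 1)
2 → bin 3 (remaining 0)
1 → bin 1 (remaining 0)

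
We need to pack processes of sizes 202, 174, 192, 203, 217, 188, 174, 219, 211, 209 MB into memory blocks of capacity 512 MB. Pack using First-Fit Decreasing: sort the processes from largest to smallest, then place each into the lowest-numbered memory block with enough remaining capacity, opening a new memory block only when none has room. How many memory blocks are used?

5

Sorted descending: 219, 217, 211, 209, 203, 202, 192, 188, 174, 174.
memory block 1: place 219 MB, 293 MB left
memory block 1: place 217 MB, 76 MB left
memory block 2: place 211 MB, 301 MB left
memory block 2: place 209 MB, 92 MB left
memory block 3: place 203 MB, 309 MB left
memory block 3: place 202 MB, 107 MB left
memory block 4: place 192 MB, 320 MB left
memory block 4: place 188 MB, 132 MB left
memory block 5: place 174 MB, 338 MB left
memory block 5: place 174 MB, 164 MB left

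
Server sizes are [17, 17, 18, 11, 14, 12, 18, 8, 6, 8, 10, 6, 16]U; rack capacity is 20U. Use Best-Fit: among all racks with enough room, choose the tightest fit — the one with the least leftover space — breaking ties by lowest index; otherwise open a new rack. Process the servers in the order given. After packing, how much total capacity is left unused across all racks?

19

Put 17U in rack 1; 3U remain.
Put 17U in rack 2; 3U remain.
Put 18U in rack 3; 2U remain.
Put 11U in rack 4; 9U remain.
Put 14U in rack 5; 6U remain.
Put 12U in rack 6; 8U remain.
Put 18U in rack 7; 2U remain.
Put 8U in rack 6; 0U remain.
Put 6U in rack 5; 0U remain.
Put 8U in rack 4; 1U remain.
Put 10U in rack 8; 10U remain.
Put 6U in rack 8; 4U remain.
Put 16U in rack 9; 4U remain.
9 racks × 20U = 180U; used 161U; unused 19U.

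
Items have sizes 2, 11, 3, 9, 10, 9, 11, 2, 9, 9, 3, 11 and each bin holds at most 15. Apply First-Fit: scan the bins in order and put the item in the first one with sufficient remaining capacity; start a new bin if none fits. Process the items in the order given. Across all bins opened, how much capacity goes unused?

2 → bin 1 (remaining 13)
11 → bin 1 (remaining 2)
3 → bin 2 (remaining 12)
9 → bin 2 (remaining 3)
10 → bin 3 (remaining 5)
9 → bin 4 (remaining 6)
11 → bin 5 (remaining 4)
2 → bin 1 (remaining 0)
9 → bin 6 (remaining 6)
9 → bin 7 (remaining 6)
3 → bin 2 (remaining 0)
11 → bin 8 (remaining 4)
8 bins × 15 = 120; used 89; unused 31.

31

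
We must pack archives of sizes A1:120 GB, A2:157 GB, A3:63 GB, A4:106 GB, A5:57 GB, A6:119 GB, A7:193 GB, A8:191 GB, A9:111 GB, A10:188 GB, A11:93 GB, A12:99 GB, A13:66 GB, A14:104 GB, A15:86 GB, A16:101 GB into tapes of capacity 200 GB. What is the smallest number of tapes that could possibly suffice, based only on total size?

10 tapes

Total size = 120 + 157 + 63 + 106 + 57 + 119 + 193 + 191 + 111 + 188 + 93 + 99 + 66 + 104 + 86 + 101 = 1854 GB.
⌈1854 / 200⌉ = 10.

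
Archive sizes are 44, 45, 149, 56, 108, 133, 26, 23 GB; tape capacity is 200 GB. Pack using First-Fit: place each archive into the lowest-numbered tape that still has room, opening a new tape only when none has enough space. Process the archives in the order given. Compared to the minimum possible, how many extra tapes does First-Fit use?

1

First-Fit: [44,45,56,26,23] [149] [108] [133] → 4 tapes.
Total size 584 GB; any packing needs at least ⌈584/200⌉ = 3 tapes.
An optimal packing achieves that bound: [149,26,23] [133,56] [108,45,44] → 3 tapes.
Excess: 4 − 3 = 1.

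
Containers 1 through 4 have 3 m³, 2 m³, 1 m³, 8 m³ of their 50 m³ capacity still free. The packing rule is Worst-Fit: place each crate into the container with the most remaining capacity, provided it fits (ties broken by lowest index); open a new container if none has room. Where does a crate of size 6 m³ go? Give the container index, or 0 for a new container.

Containers with room: container 4 (8 m³).
Most room is container 4 with 8 m³ free.

4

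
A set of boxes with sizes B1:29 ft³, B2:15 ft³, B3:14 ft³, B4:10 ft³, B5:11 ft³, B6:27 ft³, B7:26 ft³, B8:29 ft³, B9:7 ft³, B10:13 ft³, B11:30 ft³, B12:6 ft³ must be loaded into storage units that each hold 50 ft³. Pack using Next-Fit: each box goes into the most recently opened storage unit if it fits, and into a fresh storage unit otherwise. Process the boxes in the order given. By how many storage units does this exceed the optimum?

1

Next-Fit: [29,15] [14,10,11] [27] [26] [29,7,13] [30,6] → 6 storage units.
Total size 217 ft³; any packing needs at least ⌈217/50⌉ = 5 storage units.
An optimal packing achieves that bound: [30,15] [29,14,7] [29,13,6] [27,11,10] [26] → 5 storage units.
Excess: 6 − 5 = 1.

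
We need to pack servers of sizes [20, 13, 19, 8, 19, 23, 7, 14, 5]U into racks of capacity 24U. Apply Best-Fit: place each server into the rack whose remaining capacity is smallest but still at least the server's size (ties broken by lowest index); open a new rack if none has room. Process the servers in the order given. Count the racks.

20U → rack 1 (remaining 4U)
13U → rack 2 (remaining 11U)
19U → rack 3 (remaining 5U)
8U → rack 2 (remaining 3U)
19U → rack 4 (remaining 5U)
23U → rack 5 (remaining 1U)
7U → rack 6 (remaining 17U)
14U → rack 6 (remaining 3U)
5U → rack 3 (remaining 0U)
Final racks: [20] [13,8] [19,5] [19] [23] [7,14].

6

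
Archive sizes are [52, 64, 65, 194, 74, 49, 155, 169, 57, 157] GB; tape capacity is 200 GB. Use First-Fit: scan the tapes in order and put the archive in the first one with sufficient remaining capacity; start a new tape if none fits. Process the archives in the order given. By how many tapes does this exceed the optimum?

First-Fit: [52,64,65] [194] [74,49,57] [155] [169] [157] → 6 tapes.
Total size 1036 GB; any packing needs at least ⌈1036/200⌉ = 6 tapes.
So 6 is already optimal.

0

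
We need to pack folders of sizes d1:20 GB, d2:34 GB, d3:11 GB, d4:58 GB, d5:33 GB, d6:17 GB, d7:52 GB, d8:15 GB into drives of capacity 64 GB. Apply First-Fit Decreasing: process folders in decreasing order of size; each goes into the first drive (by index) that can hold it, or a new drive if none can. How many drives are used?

5 drives

Sorted descending: 58, 52, 34, 33, 20, 17, 15, 11.
drive 1: place 58 GB, 6 GB left
drive 2: place 52 GB, 12 GB left
drive 3: place 34 GB, 30 GB left
drive 4: place 33 GB, 31 GB left
drive 3: place 20 GB, 10 GB left
drive 4: place 17 GB, 14 GB left
drive 5: place 15 GB, 49 GB left
drive 2: place 11 GB, 1 GB left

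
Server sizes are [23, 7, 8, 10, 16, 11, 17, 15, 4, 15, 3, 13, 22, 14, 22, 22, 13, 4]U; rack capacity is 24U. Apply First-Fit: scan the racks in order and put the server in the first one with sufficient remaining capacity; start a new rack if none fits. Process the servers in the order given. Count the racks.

13

rack 1: place 23U, 1U left
rack 2: place 7U, 17U left
rack 2: place 8U, 9U left
rack 3: place 10U, 14U left
rack 4: place 16U, 8U left
rack 3: place 11U, 3U left
rack 5: place 17U, 7U left
rack 6: place 15U, 9U left
rack 2: place 4U, 5U left
rack 7: place 15U, 9U left
rack 2: place 3U, 2U left
rack 8: place 13U, 11U left
rack 9: place 22U, 2U left
rack 10: place 14U, 10U left
rack 11: place 22U, 2U left
rack 12: place 22U, 2U left
rack 13: place 13U, 11U left
rack 4: place 4U, 4U left
Final racks: [23] [7,8,4,3] [10,11] [16,4] [17] [15] [15] [13] [22] [14] [22] [22] [13].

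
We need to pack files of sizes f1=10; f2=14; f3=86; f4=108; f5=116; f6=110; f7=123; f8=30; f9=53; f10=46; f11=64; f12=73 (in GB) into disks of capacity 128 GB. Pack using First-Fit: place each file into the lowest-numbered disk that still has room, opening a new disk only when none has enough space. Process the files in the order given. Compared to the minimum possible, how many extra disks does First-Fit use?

First-Fit: [10,14,86] [108] [116] [110] [123] [30,53] [46,64] [73] → 8 disks.
Total size 833 GB; any packing needs at least ⌈833/128⌉ = 7 disks.
An optimal packing achieves that bound: [123] [116,10] [110,14] [108] [86,30] [73,53] [64,46] → 7 disks.
Excess: 8 − 7 = 1.

1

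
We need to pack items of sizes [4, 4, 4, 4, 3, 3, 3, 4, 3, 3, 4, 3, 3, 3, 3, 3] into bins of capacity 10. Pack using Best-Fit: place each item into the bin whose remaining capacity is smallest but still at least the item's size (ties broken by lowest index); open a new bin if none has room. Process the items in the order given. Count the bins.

6

bin 1: place 4, 6 left
bin 1: place 4, 2 left
bin 2: place 4, 6 left
bin 2: place 4, 2 left
bin 3: place 3, 7 left
bin 3: place 3, 4 left
bin 3: place 3, 1 left
bin 4: place 4, 6 left
bin 4: place 3, 3 left
bin 4: place 3, 0 left
bin 5: place 4, 6 left
bin 5: place 3, 3 left
bin 5: place 3, 0 left
bin 6: place 3, 7 left
bin 6: place 3, 4 left
bin 6: place 3, 1 left
Final bins: [4,4] [4,4] [3,3,3] [4,3,3] [4,3,3] [3,3,3].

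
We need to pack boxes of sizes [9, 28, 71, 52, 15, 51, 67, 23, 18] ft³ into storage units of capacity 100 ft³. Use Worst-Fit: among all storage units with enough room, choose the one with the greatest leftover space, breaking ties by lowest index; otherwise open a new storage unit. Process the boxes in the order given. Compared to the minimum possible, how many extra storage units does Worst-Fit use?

0

Worst-Fit: [9,28,52] [71,15] [51,23] [67,18] → 4 storage units.
Total size 334 ft³; any packing needs at least ⌈334/100⌉ = 4 storage units.
So 4 is already optimal.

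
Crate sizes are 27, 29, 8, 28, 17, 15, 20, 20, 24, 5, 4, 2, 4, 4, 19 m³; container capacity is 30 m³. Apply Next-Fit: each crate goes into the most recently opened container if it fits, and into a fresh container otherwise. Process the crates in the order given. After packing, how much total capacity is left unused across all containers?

container 1: place 27 m³, 3 m³ left
container 2: place 29 m³, 1 m³ left
container 3: place 8 m³, 22 m³ left
container 4: place 28 m³, 2 m³ left
container 5: place 17 m³, 13 m³ left
container 6: place 15 m³, 15 m³ left
container 7: place 20 m³, 10 m³ left
container 8: place 20 m³, 10 m³ left
container 9: place 24 m³, 6 m³ left
container 9: place 5 m³, 1 m³ left
container 10: place 4 m³, 26 m³ left
container 10: place 2 m³, 24 m³ left
container 10: place 4 m³, 20 m³ left
container 10: place 4 m³, 16 m³ left
container 11: place 19 m³, 11 m³ left
11 containers × 30 m³ = 330 m³; used 226 m³; unused 104 m³.

104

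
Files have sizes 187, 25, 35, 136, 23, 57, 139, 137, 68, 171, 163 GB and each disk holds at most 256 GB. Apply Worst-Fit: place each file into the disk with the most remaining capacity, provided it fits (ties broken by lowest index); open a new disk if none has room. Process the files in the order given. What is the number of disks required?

187 GB → disk 1 (remaining 69 GB)
25 GB → disk 1 (remaining 44 GB)
35 GB → disk 1 (remaining 9 GB)
136 GB → disk 2 (remaining 120 GB)
23 GB → disk 2 (remaining 97 GB)
57 GB → disk 2 (remaining 40 GB)
139 GB → disk 3 (remaining 117 GB)
137 GB → disk 4 (remaining 119 GB)
68 GB → disk 4 (remaining 51 GB)
171 GB → disk 5 (remaining 85 GB)
163 GB → disk 6 (remaining 93 GB)

6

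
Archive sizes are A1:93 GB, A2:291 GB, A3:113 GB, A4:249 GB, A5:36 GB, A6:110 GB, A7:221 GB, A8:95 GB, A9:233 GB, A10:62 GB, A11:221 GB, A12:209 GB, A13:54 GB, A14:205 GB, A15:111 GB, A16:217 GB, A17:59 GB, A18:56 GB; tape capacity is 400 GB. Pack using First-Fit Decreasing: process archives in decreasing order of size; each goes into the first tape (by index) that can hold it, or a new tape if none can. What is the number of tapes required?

8

Sorted descending: 291, 249, 233, 221, 221, 217, 209, 205, 113, 111, 110, 95, 93, 62, 59, 56, 54, 36.
Put 291 GB in tape 1; 109 GB remain.
Put 249 GB in tape 2; 151 GB remain.
Put 233 GB in tape 3; 167 GB remain.
Put 221 GB in tape 4; 179 GB remain.
Put 221 GB in tape 5; 179 GB remain.
Put 217 GB in tape 6; 183 GB remain.
Put 209 GB in tape 7; 191 GB remain.
Put 205 GB in tape 8; 195 GB remain.
Put 113 GB in tape 2; 38 GB remain.
Put 111 GB in tape 3; 56 GB remain.
Put 110 GB in tape 4; 69 GB remain.
Put 95 GB in tape 1; 14 GB remain.
Put 93 GB in tape 5; 86 GB remain.
Put 62 GB in tape 4; 7 GB remain.
Put 59 GB in tape 5; 27 GB remain.
Put 56 GB in tape 3; 0 GB remain.
Put 54 GB in tape 6; 129 GB remain.
Put 36 GB in tape 2; 2 GB remain.
Final tapes: [291,95] [249,113,36] [233,111,56] [221,110,62] [221,93,59] [217,54] [209] [205].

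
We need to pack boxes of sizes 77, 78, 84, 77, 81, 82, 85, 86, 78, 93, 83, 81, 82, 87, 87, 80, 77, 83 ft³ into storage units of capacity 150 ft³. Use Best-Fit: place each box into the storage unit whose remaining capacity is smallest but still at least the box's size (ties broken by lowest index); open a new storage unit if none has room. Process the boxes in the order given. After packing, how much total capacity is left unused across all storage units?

Put 77 ft³ in storage unit 1; 73 ft³ remain.
Put 78 ft³ in storage unit 2; 72 ft³ remain.
Put 84 ft³ in storage unit 3; 66 ft³ remain.
Put 77 ft³ in storage unit 4; 73 ft³ remain.
Put 81 ft³ in storage unit 5; 69 ft³ remain.
Put 82 ft³ in storage unit 6; 68 ft³ remain.
Put 85 ft³ in storage unit 7; 65 ft³ remain.
Put 86 ft³ in storage unit 8; 64 ft³ remain.
Put 78 ft³ in storage unit 9; 72 ft³ remain.
Put 93 ft³ in storage unit 10; 57 ft³ remain.
Put 83 ft³ in storage unit 11; 67 ft³ remain.
Put 81 ft³ in storage unit 12; 69 ft³ remain.
Put 82 ft³ in storage unit 13; 68 ft³ remain.
Put 87 ft³ in storage unit 14; 63 ft³ remain.
Put 87 ft³ in storage unit 15; 63 ft³ remain.
Put 80 ft³ in storage unit 16; 70 ft³ remain.
Put 77 ft³ in storage unit 17; 73 ft³ remain.
Put 83 ft³ in storage unit 18; 67 ft³ remain.
18 storage units × 150 ft³ = 2700 ft³; used 1481 ft³; unused 1219 ft³.

1219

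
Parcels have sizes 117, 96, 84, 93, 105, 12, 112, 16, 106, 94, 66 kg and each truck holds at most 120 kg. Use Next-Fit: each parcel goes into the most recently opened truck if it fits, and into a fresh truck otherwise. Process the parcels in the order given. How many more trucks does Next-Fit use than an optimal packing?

1

Next-Fit: [117] [96] [84] [93] [105,12] [112] [16] [106] [94] [66] → 10 trucks.
9 parcels exceed 60 kg (half the capacity), and no two of those can share a truck, so at least 9 trucks are needed.
An optimal packing achieves that bound: [117] [112] [106,12] [105] [96,16] [94] [93] [84] [66] → 9 trucks.
Excess: 10 − 9 = 1.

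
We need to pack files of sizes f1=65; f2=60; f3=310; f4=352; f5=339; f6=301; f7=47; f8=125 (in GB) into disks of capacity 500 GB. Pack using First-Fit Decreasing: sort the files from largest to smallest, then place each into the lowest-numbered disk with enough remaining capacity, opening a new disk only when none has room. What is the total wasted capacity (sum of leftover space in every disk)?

401

Sorted descending: 352, 339, 310, 301, 125, 65, 60, 47.
Put 352 GB in disk 1; 148 GB remain.
Put 339 GB in disk 2; 161 GB remain.
Put 310 GB in disk 3; 190 GB remain.
Put 301 GB in disk 4; 199 GB remain.
Put 125 GB in disk 1; 23 GB remain.
Put 65 GB in disk 2; 96 GB remain.
Put 60 GB in disk 2; 36 GB remain.
Put 47 GB in disk 3; 143 GB remain.
4 disks × 500 GB = 2000 GB; used 1599 GB; unused 401 GB.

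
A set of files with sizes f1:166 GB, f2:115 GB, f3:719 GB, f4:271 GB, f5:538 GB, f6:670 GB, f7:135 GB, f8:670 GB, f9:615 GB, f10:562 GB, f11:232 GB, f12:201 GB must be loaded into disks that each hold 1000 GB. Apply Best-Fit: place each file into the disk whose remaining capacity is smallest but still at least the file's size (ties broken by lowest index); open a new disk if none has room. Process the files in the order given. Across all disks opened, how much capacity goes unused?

1106

Put f1 (166 GB) in disk 1; 834 GB remain.
Put f2 (115 GB) in disk 1; 719 GB remain.
Put f3 (719 GB) in disk 1; 0 GB remain.
Put f4 (271 GB) in disk 2; 729 GB remain.
Put f5 (538 GB) in disk 2; 191 GB remain.
Put f6 (670 GB) in disk 3; 330 GB remain.
Put f7 (135 GB) in disk 2; 56 GB remain.
Put f8 (670 GB) in disk 4; 330 GB remain.
Put f9 (615 GB) in disk 5; 385 GB remain.
Put f10 (562 GB) in disk 6; 438 GB remain.
Put f11 (232 GB) in disk 3; 98 GB remain.
Put f12 (201 GB) in disk 4; 129 GB remain.
6 disks × 1000 GB = 6000 GB; used 4894 GB; unused 1106 GB.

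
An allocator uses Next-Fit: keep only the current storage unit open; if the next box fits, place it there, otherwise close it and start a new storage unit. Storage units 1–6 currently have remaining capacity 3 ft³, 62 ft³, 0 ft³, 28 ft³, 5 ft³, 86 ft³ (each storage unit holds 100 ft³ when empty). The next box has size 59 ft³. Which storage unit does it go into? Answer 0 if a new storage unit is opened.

Next-Fit only looks at storage unit 6, which has 86 ft³ free.
59 ft³ fits there.

6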